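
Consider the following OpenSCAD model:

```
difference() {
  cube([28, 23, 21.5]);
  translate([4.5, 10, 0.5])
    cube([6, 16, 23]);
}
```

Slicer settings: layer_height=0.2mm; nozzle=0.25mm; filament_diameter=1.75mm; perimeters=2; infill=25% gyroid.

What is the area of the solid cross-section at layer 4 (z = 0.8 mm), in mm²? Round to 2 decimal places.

At z = 0.8 mm: the 28×23 cube contributes its full rectangle (area 644.00 mm²); the 6×16 cube at (4.5, 10) contributes its full rectangle (area 96.00 mm²); After the difference (first − rest): starting from the 28×23 cube (644.00 mm²), the 6×16 cube at (4.5, 10) partially overlaps it — only the 78.00 mm² overlap (of its 96.00 mm²) is removed, clipping the outline — area = 566.00 mm². Overall, the cross-section is a single solid region. Net area = 566.00 mm².

566.00 mm²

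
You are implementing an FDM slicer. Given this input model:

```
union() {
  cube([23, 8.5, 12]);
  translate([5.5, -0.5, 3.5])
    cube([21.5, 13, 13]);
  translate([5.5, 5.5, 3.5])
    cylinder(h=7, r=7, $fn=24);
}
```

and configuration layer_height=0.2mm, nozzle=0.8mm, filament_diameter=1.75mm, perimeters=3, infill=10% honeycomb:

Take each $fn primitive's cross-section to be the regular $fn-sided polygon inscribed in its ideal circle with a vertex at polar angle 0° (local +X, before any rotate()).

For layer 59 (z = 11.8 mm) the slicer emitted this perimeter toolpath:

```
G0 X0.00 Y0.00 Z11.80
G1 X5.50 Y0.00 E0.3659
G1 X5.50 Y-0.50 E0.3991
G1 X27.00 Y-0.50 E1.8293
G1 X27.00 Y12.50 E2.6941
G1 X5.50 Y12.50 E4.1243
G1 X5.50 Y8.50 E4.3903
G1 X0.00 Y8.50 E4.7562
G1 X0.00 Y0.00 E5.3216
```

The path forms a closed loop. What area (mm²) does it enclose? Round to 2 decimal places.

326.25 mm²

Apply the shoelace formula to the sequence of (X, Y) vertices; enclosed area = 326.25 mm².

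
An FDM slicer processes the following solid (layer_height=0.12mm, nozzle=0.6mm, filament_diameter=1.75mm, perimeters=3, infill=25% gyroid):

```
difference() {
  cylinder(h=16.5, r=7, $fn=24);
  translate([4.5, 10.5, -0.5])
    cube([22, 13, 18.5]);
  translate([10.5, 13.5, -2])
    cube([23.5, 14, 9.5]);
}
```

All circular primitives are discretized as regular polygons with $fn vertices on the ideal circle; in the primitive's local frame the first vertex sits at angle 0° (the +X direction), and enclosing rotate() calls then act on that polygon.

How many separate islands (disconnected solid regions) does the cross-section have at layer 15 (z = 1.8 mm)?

At z = 1.8 mm: the cylinder: section is a regular 24-gon, circumradius r=7; the cube at (4.5, 10.5) is present — its section is the full 22×13 rectangle; the cube at (10.5, 13.5) is present — its section is the full 23.5×14 rectangle; Subtracting the remaining from the first: starting from the r=7 cylinder, the 22×13 cube at (4.5, 10.5) misses the remaining region (no effect); the 23.5×14 cube at (10.5, 13.5) misses the remaining region (no effect) — 1 connected region. Overall, the cross-section is a single solid region. Island count = 1.

1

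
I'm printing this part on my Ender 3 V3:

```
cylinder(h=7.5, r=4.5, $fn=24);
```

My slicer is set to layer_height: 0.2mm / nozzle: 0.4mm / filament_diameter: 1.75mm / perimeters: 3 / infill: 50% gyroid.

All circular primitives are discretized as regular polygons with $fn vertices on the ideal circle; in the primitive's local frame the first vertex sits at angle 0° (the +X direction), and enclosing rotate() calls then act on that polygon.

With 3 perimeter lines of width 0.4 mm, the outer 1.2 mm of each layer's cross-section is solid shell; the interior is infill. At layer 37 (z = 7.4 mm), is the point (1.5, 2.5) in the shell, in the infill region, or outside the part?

At z = 7.4 mm: the cylinder: section is a regular 24-gon, circumradius r=4.5. Overall, the cross-section is a single solid region. The nearest boundary edge runs (3.18, 3.18)→(2.25, 3.90); distance from the point to it = 1.56 mm. The point is inside the cross-section and 1.56 mm from the nearest boundary — more than the 1.2 mm shell width (3 × 0.4), so it's in the infill interior.

infill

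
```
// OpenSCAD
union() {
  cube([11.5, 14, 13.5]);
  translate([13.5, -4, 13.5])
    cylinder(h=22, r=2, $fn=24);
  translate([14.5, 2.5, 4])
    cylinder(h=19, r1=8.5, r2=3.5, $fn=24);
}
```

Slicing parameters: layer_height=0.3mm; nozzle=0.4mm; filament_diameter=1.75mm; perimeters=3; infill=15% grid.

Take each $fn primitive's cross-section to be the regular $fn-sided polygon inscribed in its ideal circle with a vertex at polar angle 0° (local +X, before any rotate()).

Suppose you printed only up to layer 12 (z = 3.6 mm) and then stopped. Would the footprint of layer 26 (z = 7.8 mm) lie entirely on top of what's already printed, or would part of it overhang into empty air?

part overhangs

Compare the two slices. At z = 3.6: the 11.5×14 cube contributes its full rectangle (area 161.00 mm²); the cylinder at (13.5, -4) is absent (z outside [13.5, 35.5]); the cone at (14.5, 2.5) is absent (z outside [4, 23]); Taking the union: only the 11.5×14 cube is present, so the union is just that shape — area = 161.00 mm². At z = 7.8: the cube (footprint 11.5×14) is included at this height (area 161.00 mm²); the cylinder at (13.5, -4) is absent (z outside [13.5, 35.5]); the cone at (14.5, 2.5) contributes a regular 24-gon of circumradius 7.500 (interpolated between r1=8.5 and r2=3.5 at t=0.200) (area = (24/2)·7.500²·sin(360°/24) = 174.70 mm²); Combining (union): the regions partially overlap — summed areas 335.70 mm² minus the doubly-counted overlap 32.72 mm² gives 302.98 mm² — area = 302.98 mm². Checking containment: at z = 7.8 the cross-section extends beyond the z = 3.6 cross-section by about 141.98 mm².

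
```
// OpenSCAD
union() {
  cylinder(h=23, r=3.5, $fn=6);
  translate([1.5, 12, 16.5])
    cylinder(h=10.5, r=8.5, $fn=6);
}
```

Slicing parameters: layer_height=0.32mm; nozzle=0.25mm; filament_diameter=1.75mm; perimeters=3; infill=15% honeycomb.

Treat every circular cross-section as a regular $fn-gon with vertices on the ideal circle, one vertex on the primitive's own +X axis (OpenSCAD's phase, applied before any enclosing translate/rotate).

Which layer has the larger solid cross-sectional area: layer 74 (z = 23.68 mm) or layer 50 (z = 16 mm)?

Layer 74 (z = 23.68): the cylinder is absent (z outside [0, 23]); the r=8.5 cylinder at (1.5, 12) gives a regular 6-gon of circumradius 8.5 (constant along its height) (area = (6/2)·8.500²·sin(360°/6) = 187.71 mm²); Combining (union): only the r=8.5 cylinder at (1.5, 12) is present, so the union is just that shape — area = 187.71 mm². So its area = 187.71 mm². Layer 50 (z = 16): the cylinder: section is a regular 6-gon, circumradius r=3.5 (area = (6/2)·3.500²·sin(360°/6) = 31.83 mm²); the cylinder at (1.5, 12) does not reach this height (z outside [16.5, 27]); Combining (union): only the r=3.5 cylinder is present, so the union is just that shape — area = 31.83 mm². So its area = 31.83 mm². Layer 74 is larger (187.71 vs 31.83 mm²).

layer 74 (z = 23.68 mm)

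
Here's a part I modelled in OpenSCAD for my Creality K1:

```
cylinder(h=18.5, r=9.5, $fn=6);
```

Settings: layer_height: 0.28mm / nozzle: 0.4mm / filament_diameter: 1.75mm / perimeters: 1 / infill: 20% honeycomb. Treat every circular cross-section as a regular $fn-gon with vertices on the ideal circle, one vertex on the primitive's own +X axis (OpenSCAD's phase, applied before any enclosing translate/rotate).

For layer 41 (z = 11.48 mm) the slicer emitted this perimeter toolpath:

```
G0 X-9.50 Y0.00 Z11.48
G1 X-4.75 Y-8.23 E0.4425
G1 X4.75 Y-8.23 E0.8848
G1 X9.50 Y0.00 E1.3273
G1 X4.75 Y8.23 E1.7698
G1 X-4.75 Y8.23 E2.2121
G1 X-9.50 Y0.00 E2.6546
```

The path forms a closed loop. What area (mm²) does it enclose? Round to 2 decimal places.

234.56 mm²

Apply the shoelace formula to the sequence of (X, Y) vertices; enclosed area = 234.56 mm².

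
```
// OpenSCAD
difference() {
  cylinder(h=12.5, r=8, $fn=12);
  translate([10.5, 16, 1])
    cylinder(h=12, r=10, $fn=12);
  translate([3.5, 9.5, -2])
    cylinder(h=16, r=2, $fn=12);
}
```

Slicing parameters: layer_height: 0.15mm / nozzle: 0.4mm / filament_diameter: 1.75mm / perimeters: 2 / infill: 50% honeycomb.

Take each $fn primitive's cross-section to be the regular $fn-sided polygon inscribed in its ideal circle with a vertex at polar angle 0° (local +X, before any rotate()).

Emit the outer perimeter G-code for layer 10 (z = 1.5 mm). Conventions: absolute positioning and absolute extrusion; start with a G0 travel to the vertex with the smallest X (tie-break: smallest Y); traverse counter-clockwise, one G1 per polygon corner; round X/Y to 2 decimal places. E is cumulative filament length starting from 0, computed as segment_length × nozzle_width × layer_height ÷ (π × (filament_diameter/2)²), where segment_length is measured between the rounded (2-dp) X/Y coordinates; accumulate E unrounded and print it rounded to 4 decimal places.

At z = 1.5 mm: the cylinder: section is a regular 12-gon, circumradius r=8; the r=10 cylinder at (10.5, 16) gives a regular 12-gon of circumradius 10 (constant along its height); the r=2 cylinder at (3.5, 9.5) contributes a regular 12-gon of circumradius 2; Taking the first minus the rest: starting from the r=8 cylinder, the r=10 cylinder at (10.5, 16) misses the remaining region (no effect); the r=2 cylinder at (3.5, 9.5) misses the remaining region (no effect) — 1 connected region. The outline is a single polygon with 12 vertices. Extrusion per mm of travel: 0.4 × 0.15 / (π × 0.875²) = 0.024945. Accumulating E over each segment gives final E = 1.2398.

G0 X-8.00 Y0.00 Z1.50
G1 X-6.93 Y-4.00 E0.1033
G1 X-4.00 Y-6.93 E0.2067
G1 X0.00 Y-8.00 E0.3099
G1 X4.00 Y-6.93 E0.4132
G1 X6.93 Y-4.00 E0.5166
G1 X8.00 Y0.00 E0.6199
G1 X6.93 Y4.00 E0.7232
G1 X4.00 Y6.93 E0.8265
G1 X0.00 Y8.00 E0.9298
G1 X-4.00 Y6.93 E1.0331
G1 X-6.93 Y4.00 E1.1365
G1 X-8.00 Y0.00 E1.2398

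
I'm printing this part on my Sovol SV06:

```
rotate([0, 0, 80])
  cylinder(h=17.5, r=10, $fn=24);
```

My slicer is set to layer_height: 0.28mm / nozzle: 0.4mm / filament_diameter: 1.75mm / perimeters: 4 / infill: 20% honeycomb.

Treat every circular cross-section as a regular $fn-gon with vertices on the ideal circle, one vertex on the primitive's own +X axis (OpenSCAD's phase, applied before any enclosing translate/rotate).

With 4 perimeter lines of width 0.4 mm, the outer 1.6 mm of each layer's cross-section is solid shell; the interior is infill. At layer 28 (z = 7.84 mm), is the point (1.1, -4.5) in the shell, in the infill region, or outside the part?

infill

At z = 7.84 mm: the r=10 cylinder contributes a regular 24-gon of circumradius 10; (whole slice rotated 80° about Z — lengths, areas and connectivity unchanged). Overall, the cross-section is a single solid region. Undo the 80° rotation: the query point maps to (-4.241, -1.865) in the un-rotated model frame. The nearest boundary edge runs (-9.66, -2.59)→(-8.66, -5.00); distance from the point to it = 5.28 mm. The point is inside the cross-section and 5.28 mm from the nearest boundary — more than the 1.6 mm shell width (4 × 0.4), so it's in the infill interior.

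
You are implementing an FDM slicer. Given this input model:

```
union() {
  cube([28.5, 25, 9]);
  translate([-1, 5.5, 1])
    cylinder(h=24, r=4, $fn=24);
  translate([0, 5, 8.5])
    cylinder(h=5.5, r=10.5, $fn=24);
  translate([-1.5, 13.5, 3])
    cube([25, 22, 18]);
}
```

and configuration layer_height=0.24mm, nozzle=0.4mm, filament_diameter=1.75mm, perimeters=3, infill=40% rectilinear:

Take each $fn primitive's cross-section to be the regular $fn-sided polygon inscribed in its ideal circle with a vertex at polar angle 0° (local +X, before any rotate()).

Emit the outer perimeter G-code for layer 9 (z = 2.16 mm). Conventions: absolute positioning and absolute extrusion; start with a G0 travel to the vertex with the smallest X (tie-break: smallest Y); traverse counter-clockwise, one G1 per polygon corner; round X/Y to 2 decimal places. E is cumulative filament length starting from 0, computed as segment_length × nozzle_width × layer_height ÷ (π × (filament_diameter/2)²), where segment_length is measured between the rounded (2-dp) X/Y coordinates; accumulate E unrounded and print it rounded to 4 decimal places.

At z = 2.16 mm: the cube (footprint 28.5×25) is included at this height; the r=4 cylinder at (-1, 5.5) gives a regular 24-gon of circumradius 4 (constant along its height); the cylinder at (0, 5) does not reach this height (z outside [8.5, 14]); the cube at (-1.5, 13.5) is not intersected at this z (z outside [3, 21]); Combining (union): the regions partially overlap (shared area 16.98 mm²), so overlapping operands fuse into one piece — 1 connected region. The outline is a single polygon with 19 vertices. Extrusion per mm of travel: 0.4 × 0.24 / (π × 0.875²) = 0.039912. Accumulating E over each segment gives final E = 4.5421.

G0 X-5.00 Y5.50 Z2.16
G1 X-4.86 Y4.46 E0.0419
G1 X-4.46 Y3.50 E0.0834
G1 X-3.83 Y2.67 E0.1250
G1 X-3.00 Y2.04 E0.1666
G1 X-2.04 Y1.64 E0.2081
G1 X-1.00 Y1.50 E0.2500
G1 X0.00 Y1.63 E0.2902
G1 X0.00 Y0.00 E0.3553
G1 X28.50 Y0.00 E1.4928
G1 X28.50 Y25.00 E2.4906
G1 X0.00 Y25.00 E3.6281
G1 X0.00 Y9.37 E4.2519
G1 X-1.00 Y9.50 E4.2921
G1 X-2.04 Y9.36 E4.3340
G1 X-3.00 Y8.96 E4.3755
G1 X-3.83 Y8.33 E4.4171
G1 X-4.46 Y7.50 E4.4587
G1 X-4.86 Y6.54 E4.5002
G1 X-5.00 Y5.50 E4.5421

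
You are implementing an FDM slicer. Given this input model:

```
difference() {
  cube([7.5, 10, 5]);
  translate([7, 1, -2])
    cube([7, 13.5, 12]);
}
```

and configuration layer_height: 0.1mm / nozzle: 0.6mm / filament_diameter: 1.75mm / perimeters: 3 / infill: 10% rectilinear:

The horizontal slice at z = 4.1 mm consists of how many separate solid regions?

At z = 4.1 mm: the cube (footprint 7.5×10) is included at this height; the cube at (7, 1) (footprint 7×13.5) is included at this height; Subtracting the remaining from the first: starting from the 7.5×10 cube, the 7×13.5 cube at (7, 1) partially overlaps it — only the 4.50 mm² overlap (of its 94.50 mm²) is removed, clipping the outline — 1 connected region. The result has 1 disconnected region.

1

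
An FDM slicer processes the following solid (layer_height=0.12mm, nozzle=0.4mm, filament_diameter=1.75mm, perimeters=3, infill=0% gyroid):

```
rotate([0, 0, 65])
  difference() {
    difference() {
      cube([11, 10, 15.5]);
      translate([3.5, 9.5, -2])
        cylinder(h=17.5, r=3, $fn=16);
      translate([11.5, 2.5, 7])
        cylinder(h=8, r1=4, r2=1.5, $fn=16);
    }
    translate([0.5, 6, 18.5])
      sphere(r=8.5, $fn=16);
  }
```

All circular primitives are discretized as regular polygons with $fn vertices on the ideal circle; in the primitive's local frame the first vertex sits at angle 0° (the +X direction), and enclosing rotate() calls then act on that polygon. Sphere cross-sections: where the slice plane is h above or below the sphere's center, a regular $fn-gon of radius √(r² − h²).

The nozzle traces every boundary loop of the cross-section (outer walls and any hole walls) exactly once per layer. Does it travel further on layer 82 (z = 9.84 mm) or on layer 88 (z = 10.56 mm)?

layer 82 (z = 9.84 mm)

Layer 82 (z = 9.84): the 11×10 cube contributes its full rectangle (perimeter 42.00 mm); the r=3 cylinder at (3.5, 9.5) gives a regular 16-gon of circumradius 3 (constant along its height) (perimeter = 2·16·3.000·sin(180°/16) = 18.73 mm); the cone at (11.5, 2.5) (r1=4→r2=1.5) has section circumradius 3.112 here — a regular 16-gon (perimeter = 2·16·3.112·sin(180°/16) = 19.43 mm); After the difference (first − rest): starting from the 11×10 cube, the r=3 cylinder at (3.5, 9.5) partially overlaps it — only the 16.73 mm² overlap (of its 27.55 mm²) is removed, clipping the outline; the cone at (11.5, 2.5) partially overlaps it — only the 11.35 mm² overlap (of its 29.66 mm²) is removed, clipping the outline — boundary = 47.13 mm; the sphere at (0.5, 6) does not reach this height (|z−center|=8.660 > r=8.5); Subtracting the remaining from the first: none of the subtracted shapes is present at this height, so that combined region is unchanged — boundary = 47.13 mm; (whole slice rotated 65° about Z — lengths, areas and connectivity unchanged). So its perimeter = 47.13 mm. Layer 88 (z = 10.56): the cube is present — its section is the full 11×10 rectangle (perimeter 42.00 mm); the r=3 cylinder at (3.5, 9.5) gives a regular 16-gon of circumradius 3 (constant along its height) (perimeter = 2·16·3.000·sin(180°/16) = 18.73 mm); the cone at (11.5, 2.5): at t=0.445 of its height the radius interpolates to r₁+(r₂−r₁)t = 2.887, giving a regular 16-gon of that circumradius (perimeter = 2·16·2.887·sin(180°/16) = 18.03 mm); Taking the first minus the rest: starting from the 11×10 cube, the r=3 cylinder at (3.5, 9.5) partially overlaps it — only the 16.73 mm² overlap (of its 27.55 mm²) is removed, clipping the outline; the cone at (11.5, 2.5) partially overlaps it — only the 9.77 mm² overlap (of its 25.53 mm²) is removed, clipping the outline — boundary = 47.51 mm; the r=8.5 sphere at (0.5, 6) contributes a regular 16-gon of circumradius √(8.5²−7.94²) = 3.034 (perimeter = 2·16·3.034·sin(180°/16) = 18.94 mm); Subtracting the remaining from the first: starting from that combined region, the r=8.5 sphere at (0.5, 6) partially overlaps it — only the 13.61 mm² overlap (of its 28.19 mm²) is removed, clipping the outline — boundary = 43.90 mm; (whole slice rotated 65° about Z — lengths, areas and connectivity unchanged). So its perimeter = 43.90 mm. Layer 82 is larger (47.13 vs 43.90 mm).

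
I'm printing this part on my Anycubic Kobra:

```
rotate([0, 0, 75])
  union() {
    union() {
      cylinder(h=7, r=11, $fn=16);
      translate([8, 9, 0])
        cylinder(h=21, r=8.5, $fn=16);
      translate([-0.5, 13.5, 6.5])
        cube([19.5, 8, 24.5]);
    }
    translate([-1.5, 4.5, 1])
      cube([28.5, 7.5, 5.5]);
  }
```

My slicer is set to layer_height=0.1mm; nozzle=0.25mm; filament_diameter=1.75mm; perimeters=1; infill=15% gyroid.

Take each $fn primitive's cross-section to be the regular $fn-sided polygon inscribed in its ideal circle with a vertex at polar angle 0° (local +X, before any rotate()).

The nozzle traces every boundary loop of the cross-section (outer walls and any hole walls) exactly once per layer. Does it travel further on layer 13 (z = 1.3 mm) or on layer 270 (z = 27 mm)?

Layer 13 (z = 1.3): the r=11 cylinder contributes a regular 16-gon of circumradius 11 (perimeter = 2·16·11.000·sin(180°/16) = 68.67 mm); the cylinder at (8, 9): section is a regular 16-gon, circumradius r=8.5 (perimeter = 2·16·8.500·sin(180°/16) = 53.06 mm); the cube at (-0.5, 13.5) is absent (z outside [6.5, 31]); Combining (union): the regions partially overlap (shared area 74.23 mm²), so the edge portions inside another operand are dropped and the merged outline is re-measured after clipping — boundary = 87.41 mm; the cube at (-1.5, 4.5) is present — its section is the full 28.5×7.5 rectangle (perimeter 72.00 mm); Merging all regions: the regions partially overlap (shared area 130.01 mm²), so the edge portions inside another operand are dropped and the merged outline is re-measured after clipping — boundary = 110.54 mm; (rotated 75° about Z; rotation is an isometry so areas/perimeters/island counts are preserved). So its perimeter = 110.54 mm. Layer 270 (z = 27): the cylinder is not intersected at this z (z outside [0, 7]); the cylinder at (8, 9) is not intersected at this z (z outside [0, 21]); the cube at (-0.5, 13.5) is present — its section is the full 19.5×8 rectangle (perimeter 55.00 mm); Taking the union: only the 19.5×8 cube at (-0.5, 13.5) is present, so the union is just that shape — boundary = 55.00 mm; the cube at (-1.5, 4.5) does not reach this height (z outside [1, 6.5]); Combining (union): only the result so far is present, so the union is just that shape — boundary = 55.00 mm; (whole slice rotated 75° about Z — lengths, areas and connectivity unchanged). So its perimeter = 55.00 mm. Layer 13 is larger (110.54 vs 55.00 mm).

layer 13 (z = 1.3 mm)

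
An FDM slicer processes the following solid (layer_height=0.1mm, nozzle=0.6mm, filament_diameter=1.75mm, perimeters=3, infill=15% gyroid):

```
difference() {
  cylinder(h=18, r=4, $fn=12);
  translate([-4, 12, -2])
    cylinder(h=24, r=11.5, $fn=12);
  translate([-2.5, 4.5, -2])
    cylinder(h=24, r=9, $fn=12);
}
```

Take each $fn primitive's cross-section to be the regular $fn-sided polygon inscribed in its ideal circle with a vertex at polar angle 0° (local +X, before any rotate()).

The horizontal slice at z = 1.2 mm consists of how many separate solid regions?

1

At z = 1.2 mm: the cylinder: section is a regular 12-gon, circumradius r=4; the r=11.5 cylinder at (-4, 12) contributes a regular 12-gon of circumradius 11.5; the r=9 cylinder at (-2.5, 4.5) contributes a regular 12-gon of circumradius 9; Taking the first minus the rest: starting from the r=4 cylinder, the r=11.5 cylinder at (-4, 12) partially overlaps it — only the 12.00 mm² overlap (of its 396.75 mm²) is removed, clipping the outline; the r=9 cylinder at (-2.5, 4.5) partially overlaps it — only the 35.38 mm² overlap (of its 243.00 mm²) is removed, clipping the outline — 1 connected region. The result has 1 disconnected region.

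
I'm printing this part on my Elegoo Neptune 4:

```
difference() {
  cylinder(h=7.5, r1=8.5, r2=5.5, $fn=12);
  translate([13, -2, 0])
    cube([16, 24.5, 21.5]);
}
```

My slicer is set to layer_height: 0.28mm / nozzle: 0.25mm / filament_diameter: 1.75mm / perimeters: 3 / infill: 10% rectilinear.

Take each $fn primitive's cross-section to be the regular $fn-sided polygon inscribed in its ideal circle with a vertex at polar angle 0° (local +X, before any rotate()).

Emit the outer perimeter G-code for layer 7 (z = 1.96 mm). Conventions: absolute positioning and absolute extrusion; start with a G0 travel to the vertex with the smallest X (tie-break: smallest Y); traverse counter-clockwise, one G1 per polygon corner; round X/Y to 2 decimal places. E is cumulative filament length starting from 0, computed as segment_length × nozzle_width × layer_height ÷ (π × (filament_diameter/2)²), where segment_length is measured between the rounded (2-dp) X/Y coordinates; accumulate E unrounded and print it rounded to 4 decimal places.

At z = 1.96 mm: the cone contributes a regular 12-gon of circumradius 7.716 (interpolated between r1=8.5 and r2=5.5 at t=0.261); the cube at (13, -2) (footprint 16×24.5) is included at this height; After the difference (first − rest): starting from the cone, the 16×24.5 cube at (13, -2) misses the remaining region (no effect) — 1 connected region. The outline is a single polygon with 12 vertices. Extrusion per mm of travel: 0.25 × 0.28 / (π × 0.875²) = 0.029103. Accumulating E over each segment gives final E = 1.3950.

G0 X-7.72 Y0.00 Z1.96
G1 X-6.68 Y-3.86 E0.1163
G1 X-3.86 Y-6.68 E0.2324
G1 X0.00 Y-7.72 E0.3487
G1 X3.86 Y-6.68 E0.4651
G1 X6.68 Y-3.86 E0.5812
G1 X7.72 Y0.00 E0.6975
G1 X6.68 Y3.86 E0.8138
G1 X3.86 Y6.68 E0.9299
G1 X0.00 Y7.72 E1.0462
G1 X-3.86 Y6.68 E1.1626
G1 X-6.68 Y3.86 E1.2786
G1 X-7.72 Y0.00 E1.3950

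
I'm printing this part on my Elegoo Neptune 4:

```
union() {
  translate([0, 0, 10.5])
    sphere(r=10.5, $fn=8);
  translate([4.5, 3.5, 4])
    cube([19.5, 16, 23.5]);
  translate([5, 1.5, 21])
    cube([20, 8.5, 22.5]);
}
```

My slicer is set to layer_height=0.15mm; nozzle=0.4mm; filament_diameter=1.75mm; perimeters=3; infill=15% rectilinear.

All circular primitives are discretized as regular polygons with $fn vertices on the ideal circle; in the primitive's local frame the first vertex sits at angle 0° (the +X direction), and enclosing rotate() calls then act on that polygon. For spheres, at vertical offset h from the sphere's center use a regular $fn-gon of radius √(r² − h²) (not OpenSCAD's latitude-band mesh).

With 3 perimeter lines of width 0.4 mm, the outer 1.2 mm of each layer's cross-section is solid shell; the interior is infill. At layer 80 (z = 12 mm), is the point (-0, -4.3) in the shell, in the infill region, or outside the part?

infill

At z = 12 mm: the sphere: section is a regular 8-gon, circumradius = √(r²−h²) = √(10.5²−1.5²) = 10.392; the cube at (4.5, 3.5) is present — its section is the full 19.5×16 rectangle; the cube at (5, 1.5) is not intersected at this z (z outside [21, 43.5]); Combining (union): the regions partially overlap (shared area 15.71 mm²), so overlapping operands fuse into one piece — 1 connected region. Overall, the cross-section is a single solid region. The nearest boundary edge runs (7.35, -7.35)→(-0.00, -10.39); distance from the point to it = 5.63 mm. The point is inside the cross-section and 5.63 mm from the nearest boundary — more than the 1.2 mm shell width (3 × 0.4), so it's in the infill interior.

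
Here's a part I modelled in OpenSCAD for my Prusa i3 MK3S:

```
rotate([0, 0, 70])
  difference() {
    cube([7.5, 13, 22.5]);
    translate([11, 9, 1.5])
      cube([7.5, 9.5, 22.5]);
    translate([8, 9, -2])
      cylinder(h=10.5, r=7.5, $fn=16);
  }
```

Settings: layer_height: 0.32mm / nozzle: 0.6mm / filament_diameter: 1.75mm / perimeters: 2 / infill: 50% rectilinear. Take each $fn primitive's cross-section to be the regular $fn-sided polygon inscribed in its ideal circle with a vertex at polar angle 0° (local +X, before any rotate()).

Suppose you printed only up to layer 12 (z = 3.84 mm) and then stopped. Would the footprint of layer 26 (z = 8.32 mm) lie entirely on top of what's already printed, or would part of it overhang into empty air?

entirely on top

Compare the two slices. At z = 3.84: the cube (footprint 7.5×13) is included at this height (area 97.50 mm²); the cube at (11, 9) (footprint 7.5×9.5) is included at this height (area 71.25 mm²); the cylinder at (8, 9): section is a regular 16-gon, circumradius r=7.5 (area = (16/2)·7.500²·sin(360°/16) = 172.21 mm²); Subtracting the remaining from the first: starting from the 7.5×13 cube (97.50 mm²), the 7.5×9.5 cube at (11, 9) misses the remaining region (no effect); the r=7.5 cylinder at (8, 9) partially overlaps it — only the 65.44 mm² overlap (of its 172.21 mm²) is removed, clipping the outline — area = 32.06 mm²; (rotated 70° about Z; rotation is an isometry so areas/perimeters/island counts are preserved). At z = 8.32: the cube (footprint 7.5×13) is included at this height (area 97.50 mm²); the cube at (11, 9) (footprint 7.5×9.5) is included at this height (area 71.25 mm²); the r=7.5 cylinder at (8, 9) gives a regular 16-gon of circumradius 7.5 (constant along its height) (area = (16/2)·7.500²·sin(360°/16) = 172.21 mm²); Subtracting the remaining from the first: starting from the 7.5×13 cube (97.50 mm²), the 7.5×9.5 cube at (11, 9) misses the remaining region (no effect); the r=7.5 cylinder at (8, 9) partially overlaps it — only the 65.44 mm² overlap (of its 172.21 mm²) is removed, clipping the outline — area = 32.06 mm²; (whole slice rotated 70° about Z — lengths, areas and connectivity unchanged). Checking containment: the cross-section at z = 8.32 is a subset of the cross-section at z = 3.84.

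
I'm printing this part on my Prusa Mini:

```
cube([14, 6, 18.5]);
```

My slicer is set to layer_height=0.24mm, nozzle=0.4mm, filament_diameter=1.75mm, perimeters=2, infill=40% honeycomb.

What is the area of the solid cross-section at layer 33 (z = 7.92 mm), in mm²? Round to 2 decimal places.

At z = 7.92 mm: the cube (footprint 14×6) is included at this height (area 84.00 mm²). Overall, the cross-section is a single solid region. Net area = 84.00 mm².

84.00 mm²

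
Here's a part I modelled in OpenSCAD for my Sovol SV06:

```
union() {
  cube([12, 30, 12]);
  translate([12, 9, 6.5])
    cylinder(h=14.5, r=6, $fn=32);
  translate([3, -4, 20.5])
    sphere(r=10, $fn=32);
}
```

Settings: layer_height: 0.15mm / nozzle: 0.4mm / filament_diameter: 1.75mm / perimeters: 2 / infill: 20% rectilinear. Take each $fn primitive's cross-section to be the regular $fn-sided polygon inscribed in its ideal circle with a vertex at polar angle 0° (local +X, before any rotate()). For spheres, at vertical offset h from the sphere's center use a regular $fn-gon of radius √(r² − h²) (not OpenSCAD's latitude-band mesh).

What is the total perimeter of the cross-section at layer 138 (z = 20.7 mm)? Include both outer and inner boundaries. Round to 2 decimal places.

96.51 mm

At z = 20.7 mm: the cube is not intersected at this z (z outside [0, 12]); the r=6 cylinder at (12, 9) gives a regular 32-gon of circumradius 6 (constant along its height) (perimeter = 2·32·6.000·sin(180°/32) = 37.64 mm); the sphere at (3, -4): section is a regular 32-gon, circumradius = √(r²−h²) = √(10²−0.2²) = 9.998 (perimeter = 2·32·9.998·sin(180°/32) = 62.72 mm); Taking the union: the regions partially overlap (shared area 0.18 mm²), so the edge portions inside another operand are dropped and the merged outline is re-measured after clipping — boundary = 96.51 mm. Overall, the cross-section is a single solid region. Total boundary length (outer) = 96.51 mm.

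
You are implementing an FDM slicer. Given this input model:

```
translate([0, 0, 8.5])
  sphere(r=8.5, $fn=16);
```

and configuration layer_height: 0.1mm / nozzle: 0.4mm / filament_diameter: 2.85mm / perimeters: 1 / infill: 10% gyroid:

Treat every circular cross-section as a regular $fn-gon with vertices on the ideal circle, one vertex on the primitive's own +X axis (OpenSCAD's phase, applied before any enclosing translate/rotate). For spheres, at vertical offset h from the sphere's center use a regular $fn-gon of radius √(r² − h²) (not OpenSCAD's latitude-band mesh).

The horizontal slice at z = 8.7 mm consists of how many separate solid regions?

At z = 8.7 mm: the r=8.5 sphere slices to a regular 16-gon of circumradius 8.498 (√(r²−h²) with h=0.2 from center). The result has 1 disconnected region.

1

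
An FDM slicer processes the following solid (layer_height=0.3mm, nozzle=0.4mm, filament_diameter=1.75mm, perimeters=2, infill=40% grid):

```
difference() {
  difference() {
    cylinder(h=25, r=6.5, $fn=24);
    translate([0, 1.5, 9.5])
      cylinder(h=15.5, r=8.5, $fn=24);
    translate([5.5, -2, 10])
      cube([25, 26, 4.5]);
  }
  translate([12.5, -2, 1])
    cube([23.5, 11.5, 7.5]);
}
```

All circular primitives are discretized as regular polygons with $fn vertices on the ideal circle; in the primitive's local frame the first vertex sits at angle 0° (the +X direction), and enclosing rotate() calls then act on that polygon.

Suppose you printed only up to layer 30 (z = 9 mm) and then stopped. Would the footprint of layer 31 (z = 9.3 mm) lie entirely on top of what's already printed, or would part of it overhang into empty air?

Compare the two slices. At z = 9: the cylinder: section is a regular 24-gon, circumradius r=6.5 (area = (24/2)·6.500²·sin(360°/24) = 131.22 mm²); the cylinder at (0, 1.5) is absent (z outside [9.5, 25]); the cube at (5.5, -2) does not reach this height (z outside [10, 14.5]); Subtracting the remaining from the first: none of the subtracted shapes is present at this height, so the r=6.5 cylinder is unchanged — area = 131.22 mm²; the cube at (12.5, -2) is not intersected at this z (z outside [1, 8.5]); After the difference (first − rest): none of the subtracted shapes is present at this height, so that combined region is unchanged — area = 131.22 mm². At z = 9.3: the r=6.5 cylinder gives a regular 24-gon of circumradius 6.5 (constant along its height) (area = (24/2)·6.500²·sin(360°/24) = 131.22 mm²); the cylinder at (0, 1.5) does not reach this height (z outside [9.5, 25]); the cube at (5.5, -2) is not intersected at this z (z outside [10, 14.5]); Subtracting the remaining from the first: none of the subtracted shapes is present at this height, so the r=6.5 cylinder is unchanged — area = 131.22 mm²; the cube at (12.5, -2) is absent (z outside [1, 8.5]); After the difference (first − rest): none of the subtracted shapes is present at this height, so the result so far is unchanged — area = 131.22 mm². Checking containment: the cross-section at z = 9.3 is a subset of the cross-section at z = 9.

entirely on top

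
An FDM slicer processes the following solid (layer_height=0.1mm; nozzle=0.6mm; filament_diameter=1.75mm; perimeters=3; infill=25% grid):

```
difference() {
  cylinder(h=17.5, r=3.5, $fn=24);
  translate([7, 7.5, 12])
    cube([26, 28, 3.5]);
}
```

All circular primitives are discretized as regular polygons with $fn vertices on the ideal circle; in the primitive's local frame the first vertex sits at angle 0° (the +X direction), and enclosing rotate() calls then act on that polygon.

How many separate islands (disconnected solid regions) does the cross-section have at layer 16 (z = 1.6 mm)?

At z = 1.6 mm: the r=3.5 cylinder gives a regular 24-gon of circumradius 3.5 (constant along its height); the cube at (7, 7.5) does not reach this height (z outside [12, 15.5]); After the difference (first − rest): none of the subtracted shapes is present at this height, so the r=3.5 cylinder is unchanged — 1 connected region. Overall, the cross-section is a single solid region. Island count = 1.

1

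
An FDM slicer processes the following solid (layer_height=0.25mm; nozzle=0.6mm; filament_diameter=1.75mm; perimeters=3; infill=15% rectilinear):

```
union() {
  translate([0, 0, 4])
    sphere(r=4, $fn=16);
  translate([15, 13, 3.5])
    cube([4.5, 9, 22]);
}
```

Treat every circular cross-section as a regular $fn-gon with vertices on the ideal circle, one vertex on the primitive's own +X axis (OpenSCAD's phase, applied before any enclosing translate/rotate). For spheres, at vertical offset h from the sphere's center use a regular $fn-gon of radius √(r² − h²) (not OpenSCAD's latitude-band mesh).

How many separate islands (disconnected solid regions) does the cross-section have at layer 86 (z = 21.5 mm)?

1

At z = 21.5 mm: the sphere does not reach this height (|z−center|=17.500 > r=4); the cube at (15, 13) is present — its section is the full 4.5×9 rectangle; Taking the union: only the 4.5×9 cube at (15, 13) is present, so the union is just that shape — 1 connected region. Overall, the cross-section is a single solid region. Island count = 1.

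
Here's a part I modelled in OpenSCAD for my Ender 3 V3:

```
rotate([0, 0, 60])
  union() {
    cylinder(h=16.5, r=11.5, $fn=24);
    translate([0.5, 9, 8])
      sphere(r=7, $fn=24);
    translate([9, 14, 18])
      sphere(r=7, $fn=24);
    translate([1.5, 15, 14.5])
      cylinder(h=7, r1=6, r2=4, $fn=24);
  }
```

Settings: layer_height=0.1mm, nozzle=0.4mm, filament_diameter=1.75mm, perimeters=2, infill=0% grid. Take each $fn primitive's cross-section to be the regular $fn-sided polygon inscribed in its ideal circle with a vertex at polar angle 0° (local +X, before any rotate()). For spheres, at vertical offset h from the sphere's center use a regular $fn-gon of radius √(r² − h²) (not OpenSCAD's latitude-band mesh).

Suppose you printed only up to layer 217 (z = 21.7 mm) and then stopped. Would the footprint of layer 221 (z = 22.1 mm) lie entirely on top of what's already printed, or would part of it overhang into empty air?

Compare the two slices. At z = 21.7: the cylinder is absent (z outside [0, 16.5]); the sphere at (0.5, 9) is not intersected at this z (|z−center|=13.700 > r=7); the sphere at (9, 14): section is a regular 24-gon, circumradius = √(r²−h²) = √(7²−3.7²) = 5.942 (area = (24/2)·5.942²·sin(360°/24) = 109.67 mm²); the cone at (1.5, 15) is not intersected at this z (z outside [14.5, 21.5]); Taking the union: only the r=7 sphere at (9, 14) is present, so the union is just that shape — area = 109.67 mm²; (whole slice rotated 60° about Z — lengths, areas and connectivity unchanged). At z = 22.1: the cylinder is not intersected at this z (z outside [0, 16.5]); the sphere at (0.5, 9) is absent (|z−center|=14.100 > r=7); the r=7 sphere at (9, 14) contributes a regular 24-gon of circumradius √(7²−4.1²) = 5.674 (area = (24/2)·5.674²·sin(360°/24) = 99.98 mm²); the cone at (1.5, 15) is not intersected at this z (z outside [14.5, 21.5]); Merging all regions: only the r=7 sphere at (9, 14) is present, so the union is just that shape — area = 99.98 mm²; (rotated 60° about Z; rotation is an isometry so areas/perimeters/island counts are preserved). Checking containment: the cross-section at z = 22.1 is a subset of the cross-section at z = 21.7.

entirely on top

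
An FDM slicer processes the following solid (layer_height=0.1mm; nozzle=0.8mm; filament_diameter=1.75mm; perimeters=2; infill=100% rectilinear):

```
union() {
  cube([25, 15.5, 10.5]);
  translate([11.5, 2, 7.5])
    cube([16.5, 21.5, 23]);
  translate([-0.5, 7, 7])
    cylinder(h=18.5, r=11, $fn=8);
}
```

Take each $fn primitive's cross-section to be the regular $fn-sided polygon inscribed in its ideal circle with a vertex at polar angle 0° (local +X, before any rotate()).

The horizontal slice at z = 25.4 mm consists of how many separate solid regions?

2

At z = 25.4 mm: the cube is not intersected at this z (z outside [0, 10.5]); the cube at (11.5, 2) is present — its section is the full 16.5×21.5 rectangle; the r=11 cylinder at (-0.5, 7) contributes a regular 8-gon of circumradius 11; Taking the union: the 2 present regions are separate (no shared area or edge), so areas and boundary lengths simply add and each stays a separate island — 2 connected regions. The result has 2 disconnected regions.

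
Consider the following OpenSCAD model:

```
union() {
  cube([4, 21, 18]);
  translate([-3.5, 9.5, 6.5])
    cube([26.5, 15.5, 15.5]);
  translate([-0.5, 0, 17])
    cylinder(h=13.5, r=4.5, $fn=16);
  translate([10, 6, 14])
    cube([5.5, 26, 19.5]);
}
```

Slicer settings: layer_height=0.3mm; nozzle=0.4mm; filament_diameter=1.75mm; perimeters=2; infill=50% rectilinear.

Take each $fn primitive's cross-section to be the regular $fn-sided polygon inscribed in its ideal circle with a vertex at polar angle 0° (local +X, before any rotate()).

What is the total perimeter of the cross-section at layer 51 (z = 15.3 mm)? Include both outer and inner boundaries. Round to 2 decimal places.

124.00 mm

At z = 15.3 mm: the cube is present — its section is the full 4×21 rectangle (perimeter 50.00 mm); the cube at (-3.5, 9.5) (footprint 26.5×15.5) is included at this height (perimeter 84.00 mm); the cylinder at (-0.5, 0) is absent (z outside [17, 30.5]); the cube at (10, 6) (footprint 5.5×26) is included at this height (perimeter 63.00 mm); Combining (union): the regions partially overlap (shared area 131.25 mm²), so the edge portions inside another operand are dropped and the merged outline is re-measured after clipping — boundary = 124.00 mm. Overall, the cross-section is a single solid region. Total boundary length (outer) = 124.00 mm.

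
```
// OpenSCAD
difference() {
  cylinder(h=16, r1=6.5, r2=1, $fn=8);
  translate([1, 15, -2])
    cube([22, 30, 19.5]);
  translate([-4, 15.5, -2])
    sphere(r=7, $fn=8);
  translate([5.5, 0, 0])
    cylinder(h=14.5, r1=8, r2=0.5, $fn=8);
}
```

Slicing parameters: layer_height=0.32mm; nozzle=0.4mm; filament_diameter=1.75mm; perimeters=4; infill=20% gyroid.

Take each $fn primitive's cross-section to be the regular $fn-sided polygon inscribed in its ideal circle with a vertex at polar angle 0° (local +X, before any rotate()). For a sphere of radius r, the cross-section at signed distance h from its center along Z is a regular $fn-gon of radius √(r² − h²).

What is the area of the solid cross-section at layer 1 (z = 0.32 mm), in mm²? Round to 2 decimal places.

45.43 mm²

At z = 0.32 mm: the cone: at t=0.020 of its height the radius interpolates to r₁+(r₂−r₁)t = 6.390, giving a regular 8-gon of that circumradius (area = (8/2)·6.390²·sin(360°/8) = 115.49 mm²); the 22×30 cube at (1, 15) contributes its full rectangle (area 660.00 mm²); the r=7 sphere at (-4, 15.5) contributes a regular 8-gon of circumradius √(7²−2.32²) = 6.604 (area = (8/2)·6.604²·sin(360°/8) = 123.37 mm²); the cone at (5.5, 0) (r1=8→r2=0.5) has section circumradius 7.834 here — a regular 8-gon (area = (8/2)·7.834²·sin(360°/8) = 173.61 mm²); Subtracting the remaining from the first: starting from the cone (115.49 mm²), the 22×30 cube at (1, 15) misses the remaining region (no effect); the r=7 sphere at (-4, 15.5) misses the remaining region (no effect); the cone at (5.5, 0) partially overlaps it — only the 70.06 mm² overlap (of its 173.61 mm²) is removed, clipping the outline — area = 45.43 mm². Overall, the cross-section is a single solid region. Net area = 45.43 mm².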